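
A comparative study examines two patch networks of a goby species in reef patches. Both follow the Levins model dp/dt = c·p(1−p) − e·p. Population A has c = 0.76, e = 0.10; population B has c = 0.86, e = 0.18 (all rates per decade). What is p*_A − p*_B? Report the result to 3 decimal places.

0.078

A: p*_A = 1 − 0.10/0.76 = 0.8684.
B: p*_B = 1 − 0.18/0.86 = 0.7907.
p*_A − p*_B = 0.8684 − 0.7907 = 0.0777.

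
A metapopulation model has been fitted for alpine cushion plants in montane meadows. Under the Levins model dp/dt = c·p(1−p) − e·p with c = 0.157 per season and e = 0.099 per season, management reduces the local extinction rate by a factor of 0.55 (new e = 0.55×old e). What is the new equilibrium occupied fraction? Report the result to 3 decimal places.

Before: p* = 1 − 0.099/0.157 = 0.3694.
After the change, c = 0.157, e = 0.05445, so p* = 1 − 0.05445/0.157 = 0.6532.

0.653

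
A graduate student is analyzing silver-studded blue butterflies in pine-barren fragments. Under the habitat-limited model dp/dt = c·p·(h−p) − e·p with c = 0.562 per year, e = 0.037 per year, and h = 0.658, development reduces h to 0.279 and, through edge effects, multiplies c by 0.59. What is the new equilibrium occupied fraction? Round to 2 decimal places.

0.17

Before: p* = h − e/c = 0.658 − 0.037/0.562 = 0.658 − 0.0658 = 0.5922.
After: c = 0.33158, e = 0.037, h = 0.279; p* = 0.279 − 0.037/0.33158 = 0.1674.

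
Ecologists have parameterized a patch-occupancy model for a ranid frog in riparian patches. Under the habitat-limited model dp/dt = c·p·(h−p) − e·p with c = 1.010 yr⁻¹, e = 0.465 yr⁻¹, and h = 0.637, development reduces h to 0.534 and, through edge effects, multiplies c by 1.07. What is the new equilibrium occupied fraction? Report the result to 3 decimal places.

Before: p* = h − e/c = 0.637 − 0.465/1.010 = 0.637 − 0.4604 = 0.1766.
After: c = 1.0807, e = 0.465, h = 0.534; p* = 0.534 − 0.465/1.0807 = 0.1037.

0.104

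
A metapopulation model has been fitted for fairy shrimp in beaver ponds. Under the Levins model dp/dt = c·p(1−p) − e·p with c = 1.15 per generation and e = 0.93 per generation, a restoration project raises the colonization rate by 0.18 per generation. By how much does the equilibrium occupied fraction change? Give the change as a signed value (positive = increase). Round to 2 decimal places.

Before: p* = 1 − 0.93/1.15 = 0.1913.
After the change, c = 1.33, e = 0.93, so p* = 1 − 0.93/1.33 = 0.3008.
Δp* = 0.3008 − 0.1913 = +0.1094.

0.11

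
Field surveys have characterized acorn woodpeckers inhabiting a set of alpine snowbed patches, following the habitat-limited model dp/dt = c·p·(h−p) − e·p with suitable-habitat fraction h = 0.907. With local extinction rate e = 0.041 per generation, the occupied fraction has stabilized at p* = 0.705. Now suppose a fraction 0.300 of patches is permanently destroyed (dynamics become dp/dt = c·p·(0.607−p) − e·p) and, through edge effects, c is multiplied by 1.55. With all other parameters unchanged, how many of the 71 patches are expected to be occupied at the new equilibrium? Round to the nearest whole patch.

34

Balance c(h−p*) = e gives c = e/(0.907 − 0.70500) = 0.041/0.20200 = 0.20297.
New p* = 0.607 − e/c = 0.607 − 0.04100/0.31460 = 0.47668.
Expected occupied = 71 × 0.47668 = 33.84 ≈ 34.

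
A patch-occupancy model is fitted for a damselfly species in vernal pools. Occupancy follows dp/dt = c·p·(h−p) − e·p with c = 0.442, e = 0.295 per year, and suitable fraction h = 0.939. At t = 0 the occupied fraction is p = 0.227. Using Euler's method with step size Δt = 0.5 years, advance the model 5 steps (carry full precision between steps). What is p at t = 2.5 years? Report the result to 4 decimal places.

0.2373

Update rule: p ← p + [c·p·(h−p) − e·p]·Δt with Δt = 0.5.
t = 0.5: p = 0.22700 + (+0.00224) = 0.22924
t = 1: p = 0.22924 + (+0.00215) = 0.23138
t = 1.5: p = 0.23138 + (+0.00206) = 0.23344
t = 2: p = 0.23344 + (+0.00197) = 0.23540
t = 2.5: p = 0.23540 + (+0.00188) = 0.23729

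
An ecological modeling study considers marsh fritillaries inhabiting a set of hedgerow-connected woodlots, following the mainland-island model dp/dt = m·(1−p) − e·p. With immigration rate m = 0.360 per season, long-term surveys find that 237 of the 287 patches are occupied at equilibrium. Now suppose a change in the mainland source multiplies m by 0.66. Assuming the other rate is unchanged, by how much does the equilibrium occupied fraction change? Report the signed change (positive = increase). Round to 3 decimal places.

Observed p* = 237/287 = 0.82578.
Balance m(1−p*) = e·p* gives e = m(1−p*)/p* = 0.360×0.17422/0.82578 = 0.07595.
New p* = m/(m+e) = 0.23760/(0.23760+0.07595) = 0.75777.
Δp* = 0.75777 − 0.82578 = -0.06801.

-0.068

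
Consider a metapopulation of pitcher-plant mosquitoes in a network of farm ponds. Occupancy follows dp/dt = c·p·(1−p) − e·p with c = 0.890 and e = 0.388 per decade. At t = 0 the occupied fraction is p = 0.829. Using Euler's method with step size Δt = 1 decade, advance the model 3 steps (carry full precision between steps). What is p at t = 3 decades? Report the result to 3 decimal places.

Update rule: p ← p + [c·p·(1−p) − e·p]·Δt with Δt = 1.
p: 0.82900 → 0.63351  (Δp = -0.19549)
p: 0.63351 → 0.59435  (Δp = -0.03917)
p: 0.59435 → 0.57832  (Δp = -0.01603)

0.578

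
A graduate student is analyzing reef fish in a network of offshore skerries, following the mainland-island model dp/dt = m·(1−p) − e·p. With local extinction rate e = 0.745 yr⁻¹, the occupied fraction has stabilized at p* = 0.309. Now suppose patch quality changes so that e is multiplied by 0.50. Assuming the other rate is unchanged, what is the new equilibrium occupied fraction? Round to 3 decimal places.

Balance m(1−p*) = e·p* gives m = e·p*/(1−p*) = 0.745×0.30900/0.69100 = 0.33315.
New p* = m/(m+e) = 0.33315/(0.33315+0.37250) = 0.47212.

0.472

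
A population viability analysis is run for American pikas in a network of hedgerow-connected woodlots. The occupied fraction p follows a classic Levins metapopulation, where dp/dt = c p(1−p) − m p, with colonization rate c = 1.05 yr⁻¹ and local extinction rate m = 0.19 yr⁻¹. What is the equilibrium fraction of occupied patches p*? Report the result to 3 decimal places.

Setting dp/dt = 0 and dividing through by p* gives c·(1−p*) = m.
So p* = 1 − m/c = 1 − 0.19/1.05 = 1 − 0.1810 = 0.8190.

0.819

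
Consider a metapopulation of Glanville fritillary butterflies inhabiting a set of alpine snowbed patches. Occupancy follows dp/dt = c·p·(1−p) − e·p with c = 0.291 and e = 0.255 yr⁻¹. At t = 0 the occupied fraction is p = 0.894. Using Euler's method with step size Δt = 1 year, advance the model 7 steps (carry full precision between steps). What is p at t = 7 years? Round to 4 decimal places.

0.3448

Update rule: p ← p + [c·p·(1−p) − e·p]·Δt with Δt = 1.
p: 0.89400 → 0.69361  (Δp = -0.20039)
p: 0.69361 → 0.57858  (Δp = -0.11503)
p: 0.57858 → 0.50199  (Δp = -0.07658)
p: 0.50199 → 0.44673  (Δp = -0.05526)
p: 0.44673 → 0.40474  (Δp = -0.04199)
p: 0.40474 → 0.37164  (Δp = -0.03310)
p: 0.37164 → 0.34483  (Δp = -0.02681)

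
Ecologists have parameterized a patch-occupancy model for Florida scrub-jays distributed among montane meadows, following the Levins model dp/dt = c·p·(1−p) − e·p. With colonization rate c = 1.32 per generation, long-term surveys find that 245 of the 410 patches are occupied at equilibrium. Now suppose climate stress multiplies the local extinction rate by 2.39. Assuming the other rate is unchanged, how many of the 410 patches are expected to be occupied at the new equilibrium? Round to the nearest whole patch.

16

Observed p* = 245/410 = 0.59756.
Balance c(1−p*) = e gives e = 1.32×(1 − 0.59756) = 0.53122.
New p* = 1 − e/c = 1 − 1.26962/1.32000 = 0.03817.
Expected occupied = 410 × 0.03817 = 15.65 ≈ 16.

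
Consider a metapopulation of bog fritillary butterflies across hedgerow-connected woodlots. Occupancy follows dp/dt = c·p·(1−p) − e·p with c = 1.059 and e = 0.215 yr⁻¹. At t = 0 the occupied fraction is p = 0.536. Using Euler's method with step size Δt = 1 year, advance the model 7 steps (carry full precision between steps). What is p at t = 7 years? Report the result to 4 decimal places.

0.7970

Update rule: p ← p + [c·p·(1−p) − e·p]·Δt with Δt = 1.
p: 0.53600 → 0.68414  (Δp = +0.14814)
p: 0.68414 → 0.76589  (Δp = +0.08175)
p: 0.76589 → 0.79111  (Δp = +0.02521)
p: 0.79111 → 0.79603  (Δp = +0.00492)
p: 0.79603 → 0.79683  (Δp = +0.00080)
p: 0.79683 → 0.79695  (Δp = +0.00013)
p: 0.79695 → 0.79697  (Δp = +0.00002)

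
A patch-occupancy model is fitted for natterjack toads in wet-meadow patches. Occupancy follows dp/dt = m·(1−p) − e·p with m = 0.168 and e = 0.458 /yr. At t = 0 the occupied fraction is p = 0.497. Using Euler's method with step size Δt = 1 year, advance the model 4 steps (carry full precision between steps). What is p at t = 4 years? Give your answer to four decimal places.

Update rule: p ← p + [m·(1−p) − e·p]·Δt with Δt = 1.
  1  |  dp/dt·Δt = -0.143122  |  p_1 = 0.353878
  2  |  dp/dt·Δt = -0.053528  |  p_2 = 0.300350
  3  |  dp/dt·Δt = -0.020019  |  p_3 = 0.280331
  4  |  dp/dt·Δt = -0.007487  |  p_4 = 0.272844

0.2728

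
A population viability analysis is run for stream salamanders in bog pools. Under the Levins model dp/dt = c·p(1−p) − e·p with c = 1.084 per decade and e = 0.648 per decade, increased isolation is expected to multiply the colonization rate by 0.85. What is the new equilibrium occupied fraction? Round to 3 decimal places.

0.297

Before: p* = 1 − 0.648/1.084 = 0.4022.
After the change, c = 0.9214, e = 0.648, so p* = 1 − 0.648/0.9214 = 0.2967.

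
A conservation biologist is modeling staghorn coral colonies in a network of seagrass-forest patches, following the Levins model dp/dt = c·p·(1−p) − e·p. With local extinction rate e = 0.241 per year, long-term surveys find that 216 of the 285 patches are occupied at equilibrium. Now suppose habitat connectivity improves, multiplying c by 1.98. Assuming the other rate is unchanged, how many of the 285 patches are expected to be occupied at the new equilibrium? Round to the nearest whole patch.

250

Observed p* = 216/285 = 0.75789.
Balance c(1−p*) = e gives c = e/(1 − 0.75789) = 0.241/0.24211 = 0.99542.
New p* = 1 − e/c = 1 − 0.24100/1.97093 = 0.87772.
Expected occupied = 285 × 0.87772 = 250.15 ≈ 250.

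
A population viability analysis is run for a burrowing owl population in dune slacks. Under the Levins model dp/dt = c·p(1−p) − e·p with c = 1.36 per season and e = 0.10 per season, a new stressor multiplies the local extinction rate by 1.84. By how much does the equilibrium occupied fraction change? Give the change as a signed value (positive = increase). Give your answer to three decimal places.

-0.062

Before: p* = 1 − 0.10/1.36 = 0.9265.
After the change, c = 1.36, e = 0.184, so p* = 1 − 0.184/1.36 = 0.8647.
Δp* = 0.8647 − 0.9265 = -0.0618.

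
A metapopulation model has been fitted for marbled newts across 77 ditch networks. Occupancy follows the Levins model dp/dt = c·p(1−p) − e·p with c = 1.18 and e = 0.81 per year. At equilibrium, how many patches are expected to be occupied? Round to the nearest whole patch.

p* = 1 − e/c = 1 − 0.81/1.18 = 0.3136.
Expected occupied patches = N × p* = 77 × 0.3136 = 24.14 ≈ 24.

24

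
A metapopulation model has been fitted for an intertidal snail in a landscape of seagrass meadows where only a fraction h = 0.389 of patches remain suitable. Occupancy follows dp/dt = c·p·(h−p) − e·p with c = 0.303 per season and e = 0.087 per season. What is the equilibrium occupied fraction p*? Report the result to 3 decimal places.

Setting dp/dt = 0 and dividing by p* gives c·(h−p*) = e.
So p* = h − e/c = 0.389 − 0.087/0.303 = 0.389 − 0.2871 = 0.1019.

0.102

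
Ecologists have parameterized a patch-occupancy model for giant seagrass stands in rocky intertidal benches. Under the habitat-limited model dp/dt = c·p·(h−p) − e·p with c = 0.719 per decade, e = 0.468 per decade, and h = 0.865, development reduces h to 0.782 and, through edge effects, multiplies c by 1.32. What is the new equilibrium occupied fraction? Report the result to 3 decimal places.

Before: p* = h − e/c = 0.865 − 0.468/0.719 = 0.865 − 0.6509 = 0.2141.
After: c = 0.94908, e = 0.468, h = 0.782; p* = 0.782 − 0.468/0.94908 = 0.2889.

0.289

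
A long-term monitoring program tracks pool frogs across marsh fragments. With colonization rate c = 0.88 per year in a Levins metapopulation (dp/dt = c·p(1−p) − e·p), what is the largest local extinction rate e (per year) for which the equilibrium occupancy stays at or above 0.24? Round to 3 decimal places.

1 − e/c ≥ 0.24 ⇒ e ≤ c(1 − 0.24) = 0.88 × 0.7600.
e_max = 0.6688.

0.669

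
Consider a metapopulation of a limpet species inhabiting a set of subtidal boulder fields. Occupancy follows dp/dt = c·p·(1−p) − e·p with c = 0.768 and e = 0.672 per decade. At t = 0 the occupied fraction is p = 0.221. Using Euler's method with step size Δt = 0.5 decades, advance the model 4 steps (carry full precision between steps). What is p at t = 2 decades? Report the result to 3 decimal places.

0.194

Update rule: p ← p + [c·p·(1−p) − e·p]·Δt with Δt = 0.5.
  1  |  dp/dt·Δt = -0.008147  |  p_1 = 0.212853
  2  |  dp/dt·Δt = -0.007181  |  p_2 = 0.205672
  3  |  dp/dt·Δt = -0.006371  |  p_3 = 0.199301
  4  |  dp/dt·Δt = -0.005686  |  p_4 = 0.193615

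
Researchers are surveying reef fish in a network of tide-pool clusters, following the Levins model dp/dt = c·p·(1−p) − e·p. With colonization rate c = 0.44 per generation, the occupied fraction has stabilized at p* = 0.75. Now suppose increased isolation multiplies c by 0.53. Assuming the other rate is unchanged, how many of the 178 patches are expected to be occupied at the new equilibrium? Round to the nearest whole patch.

94

Balance c(1−p*) = e gives e = 0.44×(1 − 0.75000) = 0.11000.
New p* = 1 − e/c = 1 − 0.11000/0.23320 = 0.52830.
Expected occupied = 178 × 0.52830 = 94.04 ≈ 94.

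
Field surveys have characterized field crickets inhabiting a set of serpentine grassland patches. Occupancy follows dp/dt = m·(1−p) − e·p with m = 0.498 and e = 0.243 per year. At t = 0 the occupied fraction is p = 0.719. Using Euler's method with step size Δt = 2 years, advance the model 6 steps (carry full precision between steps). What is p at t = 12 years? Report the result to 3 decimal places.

0.673

Update rule: p ← p + [m·(1−p) − e·p]·Δt with Δt = 2.
  1  |  dp/dt·Δt = -0.069558  |  p_1 = 0.649442
  2  |  dp/dt·Δt = +0.033527  |  p_2 = 0.682969
  3  |  dp/dt·Δt = -0.016160  |  p_3 = 0.666809
  4  |  dp/dt·Δt = +0.007789  |  p_4 = 0.674598
  5  |  dp/dt·Δt = -0.003754  |  p_5 = 0.670844
  6  |  dp/dt·Δt = +0.001810  |  p_6 = 0.672653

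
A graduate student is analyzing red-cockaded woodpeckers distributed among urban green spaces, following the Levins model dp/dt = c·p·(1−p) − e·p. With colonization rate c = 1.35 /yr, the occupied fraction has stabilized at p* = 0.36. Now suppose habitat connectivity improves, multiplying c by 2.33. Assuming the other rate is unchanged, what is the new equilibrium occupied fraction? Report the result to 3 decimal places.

Balance c(1−p*) = e gives e = 1.35×(1 − 0.36000) = 0.86400.
New p* = 1 − e/c = 1 − 0.86400/3.14550 = 0.72532.

0.725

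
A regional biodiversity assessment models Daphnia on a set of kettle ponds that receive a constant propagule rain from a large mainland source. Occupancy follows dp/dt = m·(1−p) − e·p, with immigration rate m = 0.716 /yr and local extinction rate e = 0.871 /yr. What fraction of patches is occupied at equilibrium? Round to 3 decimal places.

Setting dp/dt = 0: m − m·p* = e·p*, so m = (m+e)·p*.
p* = m/(m+e) = 0.716/(0.716+0.871) = 0.716/1.5870 = 0.4512.

0.451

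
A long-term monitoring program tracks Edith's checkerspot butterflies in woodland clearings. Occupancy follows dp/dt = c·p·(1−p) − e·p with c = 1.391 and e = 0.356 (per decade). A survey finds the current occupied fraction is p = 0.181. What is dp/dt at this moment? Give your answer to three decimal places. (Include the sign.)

Colonization term: c·p·(1−p) = 1.391×0.181×0.8190 = 0.20620.
Extinction term: e·p = 0.06444.
dp/dt = 0.20620 − 0.06444 = 0.14176.

0.142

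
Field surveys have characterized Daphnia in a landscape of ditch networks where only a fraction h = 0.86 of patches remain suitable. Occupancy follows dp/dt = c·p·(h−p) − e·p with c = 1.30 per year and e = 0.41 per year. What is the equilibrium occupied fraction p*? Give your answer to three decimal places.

Setting dp/dt = 0 and dividing by p* gives c·(h−p*) = e.
So p* = h − e/c = 0.86 − 0.41/1.30 = 0.86 − 0.3154 = 0.5446.

0.545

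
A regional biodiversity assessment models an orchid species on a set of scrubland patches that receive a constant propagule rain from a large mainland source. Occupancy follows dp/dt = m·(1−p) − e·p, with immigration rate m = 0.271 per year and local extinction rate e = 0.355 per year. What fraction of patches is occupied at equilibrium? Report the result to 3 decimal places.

Setting dp/dt = 0: m − m·p* = e·p*, so m = (m+e)·p*.
p* = m/(m+e) = 0.271/(0.271+0.355) = 0.271/0.6260 = 0.4329.

0.433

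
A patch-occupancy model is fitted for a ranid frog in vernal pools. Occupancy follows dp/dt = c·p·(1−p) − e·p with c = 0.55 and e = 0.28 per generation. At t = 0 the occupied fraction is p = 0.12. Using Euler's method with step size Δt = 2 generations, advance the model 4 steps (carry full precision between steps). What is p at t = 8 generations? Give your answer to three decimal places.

Update rule: p ← p + [c·p·(1−p) − e·p]·Δt with Δt = 2.
t = 2: p = 0.12000 + (+0.04896) = 0.16896
t = 4: p = 0.16896 + (+0.05984) = 0.22880
t = 6: p = 0.22880 + (+0.06597) = 0.29476
t = 8: p = 0.29476 + (+0.06360) = 0.35836

0.358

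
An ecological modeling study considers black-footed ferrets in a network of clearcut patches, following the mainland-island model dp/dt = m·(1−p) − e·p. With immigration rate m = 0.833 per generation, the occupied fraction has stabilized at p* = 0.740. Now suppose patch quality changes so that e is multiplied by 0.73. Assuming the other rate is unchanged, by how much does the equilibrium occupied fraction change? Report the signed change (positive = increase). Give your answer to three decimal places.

0.056

Balance m(1−p*) = e·p* gives e = m(1−p*)/p* = 0.833×0.26000/0.74000 = 0.29268.
New p* = m/(m+e) = 0.83300/(0.83300+0.21366) = 0.79586.
Δp* = 0.79586 − 0.74000 = +0.05586.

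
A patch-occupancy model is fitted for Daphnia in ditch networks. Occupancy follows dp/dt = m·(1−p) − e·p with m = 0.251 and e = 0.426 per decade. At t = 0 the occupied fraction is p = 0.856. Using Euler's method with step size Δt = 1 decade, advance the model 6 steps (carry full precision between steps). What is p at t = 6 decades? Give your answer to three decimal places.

Update rule: p ← p + [m·(1−p) − e·p]·Δt with Δt = 1.
p: 0.85600 → 0.52749  (Δp = -0.32851)
p: 0.52749 → 0.42138  (Δp = -0.10611)
p: 0.42138 → 0.38711  (Δp = -0.03427)
p: 0.38711 → 0.37604  (Δp = -0.01107)
p: 0.37604 → 0.37246  (Δp = -0.00358)
p: 0.37246 → 0.37130  (Δp = -0.00115)

0.371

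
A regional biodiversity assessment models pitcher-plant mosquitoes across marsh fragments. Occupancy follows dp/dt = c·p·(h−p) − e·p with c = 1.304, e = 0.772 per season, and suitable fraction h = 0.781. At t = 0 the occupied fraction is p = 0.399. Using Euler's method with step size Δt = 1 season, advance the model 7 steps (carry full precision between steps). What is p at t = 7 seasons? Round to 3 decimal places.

Update rule: p ← p + [c·p·(h−p) − e·p]·Δt with Δt = 1.
t = 1: p = 0.39900 + (-0.10927) = 0.28973
t = 2: p = 0.28973 + (-0.03806) = 0.25166
t = 3: p = 0.25166 + (-0.02057) = 0.23109
t = 4: p = 0.23109 + (-0.01269) = 0.21840
t = 5: p = 0.21840 + (-0.00838) = 0.21002
t = 6: p = 0.21002 + (-0.00576) = 0.20426
t = 7: p = 0.20426 + (-0.00407) = 0.20019

0.200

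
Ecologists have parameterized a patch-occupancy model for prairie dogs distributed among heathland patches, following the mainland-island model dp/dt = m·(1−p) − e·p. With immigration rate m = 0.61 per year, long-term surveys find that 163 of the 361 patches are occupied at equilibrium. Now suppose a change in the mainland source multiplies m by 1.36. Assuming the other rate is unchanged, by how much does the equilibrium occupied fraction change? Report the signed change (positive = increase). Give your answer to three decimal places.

0.077

Observed p* = 163/361 = 0.45152.
Balance m(1−p*) = e·p* gives e = m(1−p*)/p* = 0.61×0.54848/0.45152 = 0.74099.
New p* = m/(m+e) = 0.82960/(0.82960+0.74099) = 0.52821.
Δp* = 0.52821 − 0.45152 = +0.07669.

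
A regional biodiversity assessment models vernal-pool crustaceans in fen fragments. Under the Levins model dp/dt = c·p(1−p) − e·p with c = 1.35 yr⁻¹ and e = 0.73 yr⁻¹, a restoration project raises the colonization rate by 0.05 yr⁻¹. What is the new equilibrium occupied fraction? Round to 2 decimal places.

Before: p* = 1 − 0.73/1.35 = 0.4593.
After the change, c = 1.4, e = 0.73, so p* = 1 − 0.73/1.4 = 0.4786.

0.48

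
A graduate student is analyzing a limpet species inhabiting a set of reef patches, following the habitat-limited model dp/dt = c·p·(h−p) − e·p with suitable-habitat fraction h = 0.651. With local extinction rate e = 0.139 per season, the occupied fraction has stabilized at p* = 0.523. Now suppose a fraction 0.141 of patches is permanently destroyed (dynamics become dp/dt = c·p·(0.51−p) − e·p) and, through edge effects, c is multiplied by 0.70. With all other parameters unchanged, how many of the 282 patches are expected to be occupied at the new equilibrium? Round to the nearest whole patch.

92

Balance c(h−p*) = e gives c = e/(0.651 − 0.52300) = 0.139/0.12800 = 1.08594.
New p* = 0.51 − e/c = 0.51 − 0.13900/0.76016 = 0.32714.
Expected occupied = 282 × 0.32714 = 92.25 ≈ 92.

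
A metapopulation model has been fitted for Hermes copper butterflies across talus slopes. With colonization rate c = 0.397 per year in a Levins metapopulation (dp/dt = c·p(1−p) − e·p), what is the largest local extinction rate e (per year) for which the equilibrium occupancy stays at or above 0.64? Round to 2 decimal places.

0.14

1 − e/c ≥ 0.64 ⇒ e ≤ c(1 − 0.64) = 0.397 × 0.3600.
e_max = 0.1429.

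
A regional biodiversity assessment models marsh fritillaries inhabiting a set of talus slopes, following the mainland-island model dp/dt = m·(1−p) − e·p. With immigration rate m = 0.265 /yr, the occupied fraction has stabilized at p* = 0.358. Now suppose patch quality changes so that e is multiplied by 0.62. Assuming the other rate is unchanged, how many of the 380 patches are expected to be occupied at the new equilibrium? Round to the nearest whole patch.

Balance m(1−p*) = e·p* gives e = m(1−p*)/p* = 0.265×0.64200/0.35800 = 0.47522.
New p* = m/(m+e) = 0.26500/(0.26500+0.29464) = 0.47352.
Expected occupied = 380 × 0.47352 = 179.94 ≈ 180.

180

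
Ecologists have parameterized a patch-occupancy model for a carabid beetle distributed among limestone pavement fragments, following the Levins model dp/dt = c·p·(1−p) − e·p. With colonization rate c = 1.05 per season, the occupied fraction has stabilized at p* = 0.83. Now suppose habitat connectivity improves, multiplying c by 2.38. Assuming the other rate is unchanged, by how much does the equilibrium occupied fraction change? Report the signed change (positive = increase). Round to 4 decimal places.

Balance c(1−p*) = e gives e = 1.05×(1 − 0.83000) = 0.17850.
New p* = 1 − e/c = 1 − 0.17850/2.49900 = 0.92857.
Δp* = 0.92857 − 0.83000 = +0.09857.

0.0986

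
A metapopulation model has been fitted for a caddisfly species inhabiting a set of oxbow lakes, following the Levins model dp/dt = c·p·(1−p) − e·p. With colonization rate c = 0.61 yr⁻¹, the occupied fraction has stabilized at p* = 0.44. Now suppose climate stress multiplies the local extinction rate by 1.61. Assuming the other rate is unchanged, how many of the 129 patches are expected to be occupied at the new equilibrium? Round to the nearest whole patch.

Balance c(1−p*) = e gives e = 0.61×(1 − 0.44000) = 0.34160.
New p* = 1 − e/c = 1 − 0.54998/0.61000 = 0.09839.
Expected occupied = 129 × 0.09839 = 12.69 ≈ 13.

13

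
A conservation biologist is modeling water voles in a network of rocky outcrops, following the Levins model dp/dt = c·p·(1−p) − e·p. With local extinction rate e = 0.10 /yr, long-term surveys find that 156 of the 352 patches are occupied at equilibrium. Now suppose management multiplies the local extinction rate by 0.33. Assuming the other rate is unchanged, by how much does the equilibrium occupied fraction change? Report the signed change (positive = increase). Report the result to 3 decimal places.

0.373

Observed p* = 156/352 = 0.44318.
Balance c(1−p*) = e gives c = e/(1 − 0.44318) = 0.10/0.55682 = 0.17959.
New p* = 1 − e/c = 1 − 0.03300/0.17959 = 0.81625.
Δp* = 0.81625 − 0.44318 = +0.37307.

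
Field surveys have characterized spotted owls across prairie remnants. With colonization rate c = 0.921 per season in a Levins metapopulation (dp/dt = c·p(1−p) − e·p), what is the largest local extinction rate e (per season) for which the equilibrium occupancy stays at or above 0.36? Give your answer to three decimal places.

1 − e/c ≥ 0.36 ⇒ e ≤ c(1 − 0.36) = 0.921 × 0.6400.
e_max = 0.5894.

0.589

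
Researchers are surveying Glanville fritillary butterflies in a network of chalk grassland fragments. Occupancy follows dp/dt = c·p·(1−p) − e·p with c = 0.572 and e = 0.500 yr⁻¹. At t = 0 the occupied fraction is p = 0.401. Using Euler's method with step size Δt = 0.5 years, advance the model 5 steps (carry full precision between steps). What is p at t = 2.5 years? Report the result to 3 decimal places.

Update rule: p ← p + [c·p·(1−p) − e·p]·Δt with Δt = 0.5.
p: 0.40100 → 0.36945  (Δp = -0.03155)
p: 0.36945 → 0.34371  (Δp = -0.02574)
p: 0.34371 → 0.32230  (Δp = -0.02141)
p: 0.32230 → 0.30419  (Δp = -0.01811)
p: 0.30419 → 0.28868  (Δp = -0.01551)

0.289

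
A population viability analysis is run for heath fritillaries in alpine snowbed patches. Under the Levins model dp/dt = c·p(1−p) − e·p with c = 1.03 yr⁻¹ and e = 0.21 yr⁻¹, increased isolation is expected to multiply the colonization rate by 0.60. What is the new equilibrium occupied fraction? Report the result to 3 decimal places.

Before: p* = 1 − 0.21/1.03 = 0.7961.
After the change, c = 0.618, e = 0.21, so p* = 1 − 0.21/0.618 = 0.6602.

0.660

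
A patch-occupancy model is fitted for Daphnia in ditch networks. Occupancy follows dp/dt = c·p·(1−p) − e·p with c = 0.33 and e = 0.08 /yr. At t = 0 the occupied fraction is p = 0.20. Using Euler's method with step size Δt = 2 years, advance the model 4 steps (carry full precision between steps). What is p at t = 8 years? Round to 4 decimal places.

Update rule: p ← p + [c·p·(1−p) − e·p]·Δt with Δt = 2.
t = 2: p = 0.20000 + (+0.07360) = 0.27360
t = 4: p = 0.27360 + (+0.08739) = 0.36099
t = 6: p = 0.36099 + (+0.09449) = 0.45548
t = 8: p = 0.45548 + (+0.09081) = 0.54630

0.5463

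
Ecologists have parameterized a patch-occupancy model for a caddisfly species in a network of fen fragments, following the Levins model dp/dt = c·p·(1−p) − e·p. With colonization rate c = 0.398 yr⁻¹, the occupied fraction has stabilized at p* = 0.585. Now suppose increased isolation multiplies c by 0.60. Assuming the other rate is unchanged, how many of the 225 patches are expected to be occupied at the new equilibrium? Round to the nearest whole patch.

Balance c(1−p*) = e gives e = 0.398×(1 − 0.58500) = 0.16517.
New p* = 1 − e/c = 1 − 0.16517/0.23880 = 0.30833.
Expected occupied = 225 × 0.30833 = 69.37 ≈ 69.

69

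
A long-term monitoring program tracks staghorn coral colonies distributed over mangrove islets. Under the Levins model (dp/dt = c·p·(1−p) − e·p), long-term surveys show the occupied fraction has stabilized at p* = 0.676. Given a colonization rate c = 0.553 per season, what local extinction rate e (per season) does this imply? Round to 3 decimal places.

0.179

At equilibrium c(1−p*) = e.
e = 0.553 × (1 − 0.676) = 0.553 × 0.3240 = 0.1792.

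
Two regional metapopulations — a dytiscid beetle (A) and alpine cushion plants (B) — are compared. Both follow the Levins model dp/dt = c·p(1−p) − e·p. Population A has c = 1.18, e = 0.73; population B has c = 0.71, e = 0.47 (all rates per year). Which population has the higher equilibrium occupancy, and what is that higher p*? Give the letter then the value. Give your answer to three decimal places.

A, 0.381

A: p*_A = 1 − 0.73/1.18 = 0.3814.
B: p*_B = 1 − 0.47/0.71 = 0.3380.
A is higher at 0.3814.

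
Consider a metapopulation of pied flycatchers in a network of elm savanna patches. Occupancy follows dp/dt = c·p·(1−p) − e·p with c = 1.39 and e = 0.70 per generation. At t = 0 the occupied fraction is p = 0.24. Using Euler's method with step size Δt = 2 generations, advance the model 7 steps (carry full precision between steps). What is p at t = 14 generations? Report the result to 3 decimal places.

Update rule: p ← p + [c·p·(1−p) − e·p]·Δt with Δt = 2.
p: 0.24000 → 0.41107  (Δp = +0.17107)
p: 0.41107 → 0.50859  (Δp = +0.09751)
p: 0.50859 → 0.49136  (Δp = -0.01723)
p: 0.49136 → 0.49825  (Δp = +0.00689)
p: 0.49825 → 0.49569  (Δp = -0.00256)
p: 0.49569 → 0.49667  (Δp = +0.00098)
p: 0.49667 → 0.49630  (Δp = -0.00037)

0.496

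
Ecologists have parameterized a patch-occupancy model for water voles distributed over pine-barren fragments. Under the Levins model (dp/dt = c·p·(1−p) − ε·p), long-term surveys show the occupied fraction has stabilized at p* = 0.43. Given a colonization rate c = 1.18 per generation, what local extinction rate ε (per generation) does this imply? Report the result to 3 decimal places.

At equilibrium c(1−p*) = ε.
ε = 1.18 × (1 − 0.43) = 1.18 × 0.5700 = 0.6726.

0.673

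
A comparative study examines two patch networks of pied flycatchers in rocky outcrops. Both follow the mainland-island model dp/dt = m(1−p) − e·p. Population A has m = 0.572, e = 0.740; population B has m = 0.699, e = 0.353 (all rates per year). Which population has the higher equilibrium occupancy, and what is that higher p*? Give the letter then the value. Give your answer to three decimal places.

A: p*_A = m/(m+e) = 0.572/1.3120 = 0.4360.
B: p*_B = 0.699/1.0520 = 0.6644.
B is higher at 0.6644.

B, 0.664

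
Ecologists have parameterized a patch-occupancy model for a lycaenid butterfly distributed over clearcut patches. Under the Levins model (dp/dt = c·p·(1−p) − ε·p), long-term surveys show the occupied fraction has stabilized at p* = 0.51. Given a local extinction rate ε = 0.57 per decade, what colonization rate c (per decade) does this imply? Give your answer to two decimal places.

At equilibrium c(1−p*) = ε, so c = ε/(1−p*).
c = 0.57/(1 − 0.51) = 0.57/0.4900 = 1.1633.

1.16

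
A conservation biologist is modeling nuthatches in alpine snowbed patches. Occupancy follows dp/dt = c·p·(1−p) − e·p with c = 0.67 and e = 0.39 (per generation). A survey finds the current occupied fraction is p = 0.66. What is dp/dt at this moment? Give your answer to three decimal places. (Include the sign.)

-0.107

Colonization term: c·p·(1−p) = 0.67×0.66×0.3400 = 0.15035.
Extinction term: e·p = 0.25740.
dp/dt = 0.15035 − 0.25740 = -0.10705.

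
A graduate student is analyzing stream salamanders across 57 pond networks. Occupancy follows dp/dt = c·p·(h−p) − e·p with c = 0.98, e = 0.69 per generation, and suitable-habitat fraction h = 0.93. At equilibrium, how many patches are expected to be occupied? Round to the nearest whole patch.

13

p* = h − e/c = 0.93 − 0.7041 = 0.2259.
Expected occupied patches = N × p* = 57 × 0.2259 = 12.88 ≈ 13.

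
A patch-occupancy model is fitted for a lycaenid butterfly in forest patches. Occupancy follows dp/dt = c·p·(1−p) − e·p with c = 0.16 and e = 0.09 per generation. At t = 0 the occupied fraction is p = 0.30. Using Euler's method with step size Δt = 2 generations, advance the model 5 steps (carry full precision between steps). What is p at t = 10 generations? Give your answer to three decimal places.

Update rule: p ← p + [c·p·(1−p) − e·p]·Δt with Δt = 2.
step 1: Δp = +0.01320, p = 0.31320
step 2: Δp = +0.01246, p = 0.32566
step 3: Δp = +0.01166, p = 0.33731
step 4: Δp = +0.01081, p = 0.34813
step 5: Δp = +0.00996, p = 0.35808

0.358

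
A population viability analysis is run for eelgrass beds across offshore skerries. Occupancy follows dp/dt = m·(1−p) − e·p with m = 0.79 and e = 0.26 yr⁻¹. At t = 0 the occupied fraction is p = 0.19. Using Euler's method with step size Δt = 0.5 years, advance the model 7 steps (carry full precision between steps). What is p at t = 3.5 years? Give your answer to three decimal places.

0.749

Update rule: p ← p + [m·(1−p) − e·p]·Δt with Δt = 0.5.
step 1: Δp = +0.29525, p = 0.48525
step 2: Δp = +0.14024, p = 0.62549
step 3: Δp = +0.06662, p = 0.69211
step 4: Δp = +0.03164, p = 0.72375
step 5: Δp = +0.01503, p = 0.73878
step 6: Δp = +0.00714, p = 0.74592
step 7: Δp = +0.00339, p = 0.74931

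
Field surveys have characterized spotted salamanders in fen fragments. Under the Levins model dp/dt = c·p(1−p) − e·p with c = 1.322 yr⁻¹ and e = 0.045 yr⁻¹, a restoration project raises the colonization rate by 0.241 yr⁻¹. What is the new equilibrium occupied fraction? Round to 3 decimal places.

0.971

Before: p* = 1 − 0.045/1.322 = 0.9660.
After the change, c = 1.563, e = 0.045, so p* = 1 − 0.045/1.563 = 0.9712.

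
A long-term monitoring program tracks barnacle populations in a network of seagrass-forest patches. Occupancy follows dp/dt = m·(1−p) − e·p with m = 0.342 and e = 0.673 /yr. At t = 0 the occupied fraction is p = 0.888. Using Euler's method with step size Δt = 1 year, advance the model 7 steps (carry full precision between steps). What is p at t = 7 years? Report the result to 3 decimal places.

Update rule: p ← p + [m·(1−p) − e·p]·Δt with Δt = 1.
t = 1: p = 0.88800 + (-0.55932) = 0.32868
t = 2: p = 0.32868 + (+0.00839) = 0.33707
t = 3: p = 0.33707 + (-0.00013) = 0.33694
t = 4: p = 0.33694 + (+0.00000) = 0.33695
t = 5: p = 0.33695 + (-0.00000) = 0.33695
t = 6: p = 0.33695 + (+0.00000) = 0.33695
t = 7: p = 0.33695 + (-0.00000) = 0.33695

0.337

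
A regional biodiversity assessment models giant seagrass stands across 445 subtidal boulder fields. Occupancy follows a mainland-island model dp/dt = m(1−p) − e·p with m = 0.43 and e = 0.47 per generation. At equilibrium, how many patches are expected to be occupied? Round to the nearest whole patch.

213

p* = m/(m+e) = 0.43/0.9000 = 0.4778.
Expected occupied patches = N × p* = 445 × 0.4778 = 212.61 ≈ 213.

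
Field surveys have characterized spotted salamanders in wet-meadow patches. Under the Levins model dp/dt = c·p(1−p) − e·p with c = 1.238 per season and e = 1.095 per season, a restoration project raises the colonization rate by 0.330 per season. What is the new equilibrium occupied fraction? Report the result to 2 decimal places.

Before: p* = 1 − 1.095/1.238 = 0.1155.
After the change, c = 1.568, e = 1.095, so p* = 1 − 1.095/1.568 = 0.3017.

0.30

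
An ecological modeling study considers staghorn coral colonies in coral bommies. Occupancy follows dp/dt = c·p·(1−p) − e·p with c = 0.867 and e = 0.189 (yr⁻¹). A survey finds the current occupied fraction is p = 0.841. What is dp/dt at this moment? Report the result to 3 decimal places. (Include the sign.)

Colonization term: c·p·(1−p) = 0.867×0.841×0.1590 = 0.11593.
Extinction term: e·p = 0.15895.
dp/dt = 0.11593 − 0.15895 = -0.04301.

-0.043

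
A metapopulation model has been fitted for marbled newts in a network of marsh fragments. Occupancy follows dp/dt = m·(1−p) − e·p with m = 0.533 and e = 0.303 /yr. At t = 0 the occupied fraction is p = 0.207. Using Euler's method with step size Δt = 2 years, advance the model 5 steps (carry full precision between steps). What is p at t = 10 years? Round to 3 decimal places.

0.697

Update rule: p ← p + [m·(1−p) − e·p]·Δt with Δt = 2.
  1  |  dp/dt·Δt = +0.719896  |  p_1 = 0.926896
  2  |  dp/dt·Δt = -0.483770  |  p_2 = 0.443126
  3  |  dp/dt·Δt = +0.325094  |  p_3 = 0.768219
  4  |  dp/dt·Δt = -0.218463  |  p_4 = 0.549757
  5  |  dp/dt·Δt = +0.146807  |  p_5 = 0.696564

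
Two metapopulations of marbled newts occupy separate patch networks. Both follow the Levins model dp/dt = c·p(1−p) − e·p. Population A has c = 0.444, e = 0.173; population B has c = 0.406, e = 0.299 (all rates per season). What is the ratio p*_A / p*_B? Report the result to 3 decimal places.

2.316

A: p*_A = 1 − 0.173/0.444 = 0.6104.
B: p*_B = 1 − 0.299/0.406 = 0.2635.
p*_A / p*_B = 0.6104/0.2635 = 2.3159.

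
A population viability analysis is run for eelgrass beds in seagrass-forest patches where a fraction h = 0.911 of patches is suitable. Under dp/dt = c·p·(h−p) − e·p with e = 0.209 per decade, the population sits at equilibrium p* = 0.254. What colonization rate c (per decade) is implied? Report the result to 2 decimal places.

0.32

At equilibrium c(h−p*) = e, so c = e/(h−p*).
c = 0.209/(0.911 − 0.254) = 0.209/0.6570 = 0.3181.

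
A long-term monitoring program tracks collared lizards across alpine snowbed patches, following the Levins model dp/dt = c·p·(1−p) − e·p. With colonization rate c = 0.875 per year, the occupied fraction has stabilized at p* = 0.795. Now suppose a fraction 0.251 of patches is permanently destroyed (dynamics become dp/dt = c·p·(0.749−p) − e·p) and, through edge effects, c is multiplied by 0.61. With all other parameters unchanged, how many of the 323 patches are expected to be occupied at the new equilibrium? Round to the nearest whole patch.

133

Balance c(1−p*) = e gives e = 0.875×(1 − 0.79500) = 0.17937.
New p* = 0.749 − e/c = 0.749 − 0.17937/0.53375 = 0.41294.
Expected occupied = 323 × 0.41294 = 133.38 ≈ 133.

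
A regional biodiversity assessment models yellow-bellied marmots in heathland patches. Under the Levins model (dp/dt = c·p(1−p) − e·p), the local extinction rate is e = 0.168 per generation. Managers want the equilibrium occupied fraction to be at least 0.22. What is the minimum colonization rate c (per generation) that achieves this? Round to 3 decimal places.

0.215

p* = 1 − e/c ≥ 0.22 requires e/c ≤ 0.7800, i.e. c ≥ e/0.7800.
c_min = 0.168/0.7800 = 0.2154.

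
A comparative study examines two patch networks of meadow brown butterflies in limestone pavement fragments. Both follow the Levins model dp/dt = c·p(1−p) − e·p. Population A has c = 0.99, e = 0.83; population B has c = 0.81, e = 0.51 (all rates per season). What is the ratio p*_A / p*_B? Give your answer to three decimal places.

A: p*_A = 1 − 0.83/0.99 = 0.1616.
B: p*_B = 1 − 0.51/0.81 = 0.3704.
p*_A / p*_B = 0.1616/0.3704 = 0.4364.

0.436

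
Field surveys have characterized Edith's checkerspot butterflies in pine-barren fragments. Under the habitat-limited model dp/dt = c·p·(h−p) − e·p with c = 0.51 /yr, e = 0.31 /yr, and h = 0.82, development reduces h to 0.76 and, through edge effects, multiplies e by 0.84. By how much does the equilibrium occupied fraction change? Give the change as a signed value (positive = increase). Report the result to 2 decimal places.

0.04

Before: p* = h − e/c = 0.82 − 0.31/0.51 = 0.82 − 0.6078 = 0.2122.
After: c = 0.51, e = 0.2604, h = 0.76; p* = 0.76 − 0.2604/0.51 = 0.2494.
Δp* = 0.2494 − 0.2122 = +0.0373.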